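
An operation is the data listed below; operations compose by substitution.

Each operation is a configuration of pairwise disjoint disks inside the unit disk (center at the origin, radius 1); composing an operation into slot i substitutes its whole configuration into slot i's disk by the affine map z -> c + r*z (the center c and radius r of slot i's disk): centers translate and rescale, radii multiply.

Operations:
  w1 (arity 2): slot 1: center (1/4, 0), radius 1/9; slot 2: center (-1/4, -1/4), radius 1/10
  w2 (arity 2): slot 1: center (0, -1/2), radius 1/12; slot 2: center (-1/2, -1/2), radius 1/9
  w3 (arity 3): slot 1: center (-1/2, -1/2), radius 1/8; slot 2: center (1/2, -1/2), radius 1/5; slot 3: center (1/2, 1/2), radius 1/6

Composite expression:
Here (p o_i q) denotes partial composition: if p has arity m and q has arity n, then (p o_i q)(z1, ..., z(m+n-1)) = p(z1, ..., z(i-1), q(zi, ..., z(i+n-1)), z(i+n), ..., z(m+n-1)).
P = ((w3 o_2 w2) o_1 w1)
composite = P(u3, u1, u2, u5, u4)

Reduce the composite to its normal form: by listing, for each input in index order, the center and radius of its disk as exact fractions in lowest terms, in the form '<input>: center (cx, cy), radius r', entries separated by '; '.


u1: center (-17/32, -17/32), radius 1/80; u2: center (1/2, -3/5), radius 1/60; u3: center (-15/32, -1/2), radius 1/72; u4: center (1/2, 1/2), radius 1/6; u5: center (2/5, -3/5), radius 1/45

Only the slot chain above each u matters under w3; compose those maps.
u3 passes through 2 substitutions, ending at center (-15/32, -1/2), radius 1/72
u1 passes through 2 substitutions, ending at center (-17/32, -17/32), radius 1/80
u2 passes through 2 substitutions, ending at center (1/2, -3/5), radius 1/60
u5 passes through 2 substitutions, ending at center (2/5, -3/5), radius 1/45
u4 passes through 1 substitution, ending at center (1/2, 1/2), radius 1/6


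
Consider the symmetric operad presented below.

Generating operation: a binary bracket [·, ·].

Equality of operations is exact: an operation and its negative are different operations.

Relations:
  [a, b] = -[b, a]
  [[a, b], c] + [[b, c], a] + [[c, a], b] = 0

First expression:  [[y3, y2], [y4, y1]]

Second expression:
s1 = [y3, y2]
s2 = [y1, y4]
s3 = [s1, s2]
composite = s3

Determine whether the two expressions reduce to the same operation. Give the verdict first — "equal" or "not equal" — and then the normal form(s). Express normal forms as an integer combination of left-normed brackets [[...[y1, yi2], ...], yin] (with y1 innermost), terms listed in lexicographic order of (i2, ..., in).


not equal; first: -[[[y1, y4], y2], y3] + [[[y1, y4], y3], y2]; second: [[[y1, y4], y2], y3] - [[[y1, y4], y3], y2]


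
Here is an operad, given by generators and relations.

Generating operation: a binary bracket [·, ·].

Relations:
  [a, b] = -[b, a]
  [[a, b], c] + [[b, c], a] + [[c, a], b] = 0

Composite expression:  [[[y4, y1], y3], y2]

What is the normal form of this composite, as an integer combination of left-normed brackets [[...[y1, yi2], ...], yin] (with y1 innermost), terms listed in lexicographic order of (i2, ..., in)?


-[[[y1, y4], y3], y2]

Left-normed coefficients sit on the y1-initial expansion words.
Composite bracket: [[[y4, y1], y3], y2]
Expanding via [a, b] = ab - ba: 8 signed words (2^3 = 8).
Keep just the words that open with y1:
  y1y4y3y2 (sign -1) contributes -[[[y1, y4], y3], y2]


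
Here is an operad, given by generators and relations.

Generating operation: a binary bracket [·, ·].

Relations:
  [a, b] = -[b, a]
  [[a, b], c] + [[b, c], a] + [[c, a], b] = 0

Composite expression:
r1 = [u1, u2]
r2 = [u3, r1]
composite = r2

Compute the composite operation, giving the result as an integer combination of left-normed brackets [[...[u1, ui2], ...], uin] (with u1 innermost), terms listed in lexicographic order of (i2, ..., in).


-[[u1, u2], u3]

A multilinear Lie element is pinned by u1-initial words (u1 innermost).
Composite bracket: [u3, [u1, u2]]
Under [a, b] = ab - ba we get 4 signed associative words (2^2 = 4).
Collect the words opening with u1:
  u1u2u3 appears with sign -1, giving the term -[[u1, u2], u3]


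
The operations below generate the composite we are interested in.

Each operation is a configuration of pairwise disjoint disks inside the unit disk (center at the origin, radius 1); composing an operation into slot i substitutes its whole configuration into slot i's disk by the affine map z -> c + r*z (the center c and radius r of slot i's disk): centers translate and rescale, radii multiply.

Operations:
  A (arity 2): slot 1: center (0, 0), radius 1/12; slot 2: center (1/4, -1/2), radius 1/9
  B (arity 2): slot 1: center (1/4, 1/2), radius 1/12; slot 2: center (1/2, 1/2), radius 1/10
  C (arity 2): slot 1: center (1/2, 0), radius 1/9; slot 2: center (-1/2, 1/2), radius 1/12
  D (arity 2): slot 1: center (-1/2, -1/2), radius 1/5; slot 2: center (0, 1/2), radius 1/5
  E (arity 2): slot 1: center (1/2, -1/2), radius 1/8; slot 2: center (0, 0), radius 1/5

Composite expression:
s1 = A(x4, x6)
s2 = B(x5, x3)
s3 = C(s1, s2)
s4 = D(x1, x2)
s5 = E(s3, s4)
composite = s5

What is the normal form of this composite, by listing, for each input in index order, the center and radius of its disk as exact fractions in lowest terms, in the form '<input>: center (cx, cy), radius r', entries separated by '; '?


Below E, radii multiply path by path; the x-disk centers shift.
x4 passes through 3 substitutions, ending at center (9/16, -1/2), radius 1/864
x6 passes through 3 substitutions, ending at center (163/288, -73/144), radius 1/648
x5 passes through 3 substitutions, ending at center (169/384, -83/192), radius 1/1152
x3 passes through 3 substitutions, ending at center (85/192, -83/192), radius 1/960
x1 passes through 2 substitutions, ending at center (-1/10, -1/10), radius 1/25
x2 passes through 2 substitutions, ending at center (0, 1/10), radius 1/25

x1: center (-1/10, -1/10), radius 1/25; x2: center (0, 1/10), radius 1/25; x3: center (85/192, -83/192), radius 1/960; x4: center (9/16, -1/2), radius 1/864; x5: center (169/384, -83/192), radius 1/1152; x6: center (163/288, -73/144), radius 1/648


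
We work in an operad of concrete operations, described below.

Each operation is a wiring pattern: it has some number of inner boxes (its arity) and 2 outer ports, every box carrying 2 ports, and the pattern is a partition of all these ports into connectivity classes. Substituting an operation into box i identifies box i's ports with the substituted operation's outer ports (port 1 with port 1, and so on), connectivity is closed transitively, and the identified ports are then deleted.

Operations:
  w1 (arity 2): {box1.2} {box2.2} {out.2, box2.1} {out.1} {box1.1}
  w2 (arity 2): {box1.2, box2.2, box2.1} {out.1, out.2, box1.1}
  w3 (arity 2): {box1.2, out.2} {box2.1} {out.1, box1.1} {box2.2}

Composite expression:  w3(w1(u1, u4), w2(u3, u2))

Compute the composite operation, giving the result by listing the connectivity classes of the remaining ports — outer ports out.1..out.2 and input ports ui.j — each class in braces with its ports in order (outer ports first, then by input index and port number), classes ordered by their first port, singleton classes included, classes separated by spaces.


{out.1} {out.2, u4.1} {u1.1} {u1.2} {u2.1, u2.2, u3.2} {u3.1} {u4.2}

Treat the ports identified at w3 as solder joints: merge, then drop.
composing w1 on (u1, u4), with out.j its own outer ports: {out.1} {out.2, u4.1} {u1.1} {u1.2} {u4.2}
composing w2 on (u3, u2), with out.j its own outer ports: {out.1, out.2, u3.1} {u2.1, u2.2, u3.2}
composing w3 on (u1, u4, u3, u2), with out.j its own outer ports: {out.1} {out.2, u4.1} {u1.1} {u1.2} {u2.1, u2.2, u3.2} {u3.1} {u4.2}


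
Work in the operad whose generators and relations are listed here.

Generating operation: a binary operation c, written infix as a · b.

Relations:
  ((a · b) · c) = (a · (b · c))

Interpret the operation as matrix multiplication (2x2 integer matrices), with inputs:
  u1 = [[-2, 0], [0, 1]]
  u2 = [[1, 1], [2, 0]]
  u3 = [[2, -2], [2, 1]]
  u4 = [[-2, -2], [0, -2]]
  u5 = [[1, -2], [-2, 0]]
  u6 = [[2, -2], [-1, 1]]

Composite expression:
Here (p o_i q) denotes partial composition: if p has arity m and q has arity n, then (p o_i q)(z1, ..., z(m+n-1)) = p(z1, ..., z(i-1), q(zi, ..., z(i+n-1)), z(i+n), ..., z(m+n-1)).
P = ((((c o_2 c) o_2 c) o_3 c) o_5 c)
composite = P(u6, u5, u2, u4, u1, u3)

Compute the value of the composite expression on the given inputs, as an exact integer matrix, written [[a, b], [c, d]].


[[-32, 8], [16, -4]]

(u2 · u4) = [[-2, -4], [-4, -4]]
(u5 · (u2 · u4)) = [[6, 4], [4, 8]]
(u1 · u3) = [[-4, 4], [2, 1]]
((u5 · (u2 · u4)) · (u1 · u3)) = [[-16, 28], [0, 24]]
(u6 · ((u5 · (u2 · u4)) · (u1 · u3))) = [[-32, 8], [16, -4]]


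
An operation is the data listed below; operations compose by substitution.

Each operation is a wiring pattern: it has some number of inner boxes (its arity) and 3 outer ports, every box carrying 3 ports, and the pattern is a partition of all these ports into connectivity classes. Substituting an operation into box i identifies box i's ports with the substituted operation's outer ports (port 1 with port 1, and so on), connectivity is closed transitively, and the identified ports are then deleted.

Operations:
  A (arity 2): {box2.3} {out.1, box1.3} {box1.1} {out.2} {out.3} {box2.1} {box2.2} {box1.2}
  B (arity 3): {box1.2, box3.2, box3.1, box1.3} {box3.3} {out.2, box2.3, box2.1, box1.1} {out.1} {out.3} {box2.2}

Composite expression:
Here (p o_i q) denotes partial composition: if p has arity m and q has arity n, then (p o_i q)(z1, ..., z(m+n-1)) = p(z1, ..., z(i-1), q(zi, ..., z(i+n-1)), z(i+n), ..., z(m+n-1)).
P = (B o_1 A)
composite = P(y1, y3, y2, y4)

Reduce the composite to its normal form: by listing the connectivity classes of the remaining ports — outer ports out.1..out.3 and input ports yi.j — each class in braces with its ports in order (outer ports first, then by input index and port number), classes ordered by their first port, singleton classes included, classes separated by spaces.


{out.1} {out.2, y1.3, y2.1, y2.3} {out.3} {y1.1} {y1.2} {y2.2} {y3.1} {y3.2} {y3.3} {y4.1, y4.2} {y4.3}

Reachability decides: close wires over B-identified ports.
stage A: inputs (y1, y3), connectivity {out.1, y1.3} {out.2} {out.3} {y1.1} {y1.2} {y3.1} {y3.2} {y3.3}, out.j its boundary
stage B: inputs (y1, y3, y2, y4), connectivity {out.1} {out.2, y1.3, y2.1, y2.3} {out.3} {y1.1} {y1.2} {y2.2} {y3.1} {y3.2} {y3.3} {y4.1, y4.2} {y4.3}, out.j its boundary


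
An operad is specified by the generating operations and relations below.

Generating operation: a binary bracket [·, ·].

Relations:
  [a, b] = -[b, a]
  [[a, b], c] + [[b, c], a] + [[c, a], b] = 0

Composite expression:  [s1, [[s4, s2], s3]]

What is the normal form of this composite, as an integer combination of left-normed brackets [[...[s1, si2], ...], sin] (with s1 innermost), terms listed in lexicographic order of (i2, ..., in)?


-[[[s1, s2], s4], s3] + [[[s1, s3], s2], s4] - [[[s1, s3], s4], s2] + [[[s1, s4], s2], s3]

A multilinear Lie element is pinned by s1-initial words (s1 innermost).
Composite bracket: [s1, [[s4, s2], s3]]
Under [a, b] = ab - ba we get 8 signed associative words (2^3 = 8).
Collect the words opening with s1:
  from s1s2s4s3, sign -1: term -[[[s1, s2], s4], s3]
  from s1s3s2s4, sign +1: term +[[[s1, s3], s2], s4]
  from s1s3s4s2, sign -1: term -[[[s1, s3], s4], s2]
  from s1s4s2s3, sign +1: term +[[[s1, s4], s2], s3]


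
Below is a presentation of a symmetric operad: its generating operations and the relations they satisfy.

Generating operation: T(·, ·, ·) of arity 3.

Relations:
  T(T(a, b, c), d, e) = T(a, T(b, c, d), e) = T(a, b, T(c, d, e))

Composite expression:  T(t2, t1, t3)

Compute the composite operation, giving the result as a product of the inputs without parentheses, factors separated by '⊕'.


t2 ⊕ t1 ⊕ t3

All parenthesizations of T agree; list the t-inputs left to right.
T(t2, t1, t3) spells out as t2 ⊕ t1 ⊕ t3


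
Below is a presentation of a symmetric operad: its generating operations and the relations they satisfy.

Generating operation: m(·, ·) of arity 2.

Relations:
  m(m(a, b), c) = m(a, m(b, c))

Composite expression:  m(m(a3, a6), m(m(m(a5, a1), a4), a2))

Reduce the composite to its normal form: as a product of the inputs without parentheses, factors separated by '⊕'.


Under associativity of m, the answer is the a's in reading order.
m(a3, a6) reduces to a3 ⊕ a6
m(a5, a1) reduces to a5 ⊕ a1
m(m(a5, a1), a4) reduces to a5 ⊕ a1 ⊕ a4
m(m(m(a5, a1), a4), a2) reduces to a5 ⊕ a1 ⊕ a4 ⊕ a2
m(m(a3, a6), m(m(m(a5, a1), a4), a2)) reduces to a3 ⊕ a6 ⊕ a5 ⊕ a1 ⊕ a4 ⊕ a2

a3 ⊕ a6 ⊕ a5 ⊕ a1 ⊕ a4 ⊕ a2


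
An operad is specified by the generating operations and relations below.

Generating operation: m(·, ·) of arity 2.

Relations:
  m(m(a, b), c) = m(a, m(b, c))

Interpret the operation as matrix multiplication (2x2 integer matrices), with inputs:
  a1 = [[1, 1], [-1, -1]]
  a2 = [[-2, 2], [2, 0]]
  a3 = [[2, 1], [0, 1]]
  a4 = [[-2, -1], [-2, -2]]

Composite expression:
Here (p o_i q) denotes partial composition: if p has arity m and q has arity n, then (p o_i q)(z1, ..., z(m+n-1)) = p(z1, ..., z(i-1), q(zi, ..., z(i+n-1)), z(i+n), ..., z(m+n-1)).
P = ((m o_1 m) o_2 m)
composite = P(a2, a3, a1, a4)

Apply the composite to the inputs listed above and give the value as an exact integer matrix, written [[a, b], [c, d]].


[[16, 12], [-8, -6]]

m(a3, a1) = [[1, 1], [-1, -1]]
m(a2, m(a3, a1)) = [[-4, -4], [2, 2]]
m(m(a2, m(a3, a1)), a4) = [[16, 12], [-8, -6]]


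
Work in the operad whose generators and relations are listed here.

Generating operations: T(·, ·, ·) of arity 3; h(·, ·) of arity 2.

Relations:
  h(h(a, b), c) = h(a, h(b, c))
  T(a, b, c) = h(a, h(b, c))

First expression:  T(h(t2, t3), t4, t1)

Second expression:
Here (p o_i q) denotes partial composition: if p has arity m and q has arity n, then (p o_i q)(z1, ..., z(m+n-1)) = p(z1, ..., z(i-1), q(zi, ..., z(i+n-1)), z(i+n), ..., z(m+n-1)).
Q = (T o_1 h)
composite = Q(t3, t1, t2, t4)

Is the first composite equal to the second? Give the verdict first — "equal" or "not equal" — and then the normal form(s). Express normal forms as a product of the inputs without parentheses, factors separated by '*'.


not equal: they reduce to t2 * t3 * t4 * t1 and t3 * t1 * t2 * t4

The first composite normalizes to t2 * t3 * t4 * t1
The second composite normalizes to t3 * t1 * t2 * t4
The forms do not match — not equal.


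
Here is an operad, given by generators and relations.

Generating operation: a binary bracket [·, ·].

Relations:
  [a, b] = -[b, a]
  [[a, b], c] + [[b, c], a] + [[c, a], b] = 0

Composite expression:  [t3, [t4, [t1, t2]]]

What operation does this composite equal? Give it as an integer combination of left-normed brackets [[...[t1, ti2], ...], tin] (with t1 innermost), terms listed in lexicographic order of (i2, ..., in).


[[[t1, t2], t4], t3]


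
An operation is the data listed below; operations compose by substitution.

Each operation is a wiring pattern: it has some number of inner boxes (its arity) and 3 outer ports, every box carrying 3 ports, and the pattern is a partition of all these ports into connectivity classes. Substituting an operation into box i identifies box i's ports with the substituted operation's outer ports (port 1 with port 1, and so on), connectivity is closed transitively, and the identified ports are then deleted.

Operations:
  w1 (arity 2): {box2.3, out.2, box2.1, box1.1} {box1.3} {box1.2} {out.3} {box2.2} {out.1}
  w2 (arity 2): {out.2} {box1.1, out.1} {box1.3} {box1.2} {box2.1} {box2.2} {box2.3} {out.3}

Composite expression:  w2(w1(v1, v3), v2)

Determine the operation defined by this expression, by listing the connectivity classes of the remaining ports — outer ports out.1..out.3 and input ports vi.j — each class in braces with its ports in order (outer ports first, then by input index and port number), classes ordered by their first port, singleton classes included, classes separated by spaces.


{out.1} {out.2} {out.3} {v1.1, v3.1, v3.3} {v1.2} {v1.3} {v2.1} {v2.2} {v2.3} {v3.2}

Treat the ports identified at w2 as solder joints: merge, then drop.
after w1, the pattern on (v1, v3) reads {out.1} {out.2, v1.1, v3.1, v3.3} {out.3} {v1.2} {v1.3} {v3.2} (out.j = its outer ports)
after w2, the pattern on (v1, v3, v2) reads {out.1} {out.2} {out.3} {v1.1, v3.1, v3.3} {v1.2} {v1.3} {v2.1} {v2.2} {v2.3} {v3.2} (out.j = its outer ports)


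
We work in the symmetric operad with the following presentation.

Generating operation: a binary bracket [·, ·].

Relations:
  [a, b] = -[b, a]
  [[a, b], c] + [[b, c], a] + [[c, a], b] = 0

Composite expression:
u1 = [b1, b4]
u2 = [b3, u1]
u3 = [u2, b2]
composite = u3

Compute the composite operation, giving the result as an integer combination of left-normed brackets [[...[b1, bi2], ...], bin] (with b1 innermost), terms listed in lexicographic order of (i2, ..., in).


In the tensor algebra, words opening b1 carry the b1-anchored form.
Composite bracket: [[b3, [b1, b4]], b2]
Full expansion: 8 signed words from ab - ba (2^3 = 8).
Words beginning with b1 determine it all:
  the word b1b4b3b2 carries sign -1 and contributes -[[[b1, b4], b3], b2]

-[[[b1, b4], b3], b2]


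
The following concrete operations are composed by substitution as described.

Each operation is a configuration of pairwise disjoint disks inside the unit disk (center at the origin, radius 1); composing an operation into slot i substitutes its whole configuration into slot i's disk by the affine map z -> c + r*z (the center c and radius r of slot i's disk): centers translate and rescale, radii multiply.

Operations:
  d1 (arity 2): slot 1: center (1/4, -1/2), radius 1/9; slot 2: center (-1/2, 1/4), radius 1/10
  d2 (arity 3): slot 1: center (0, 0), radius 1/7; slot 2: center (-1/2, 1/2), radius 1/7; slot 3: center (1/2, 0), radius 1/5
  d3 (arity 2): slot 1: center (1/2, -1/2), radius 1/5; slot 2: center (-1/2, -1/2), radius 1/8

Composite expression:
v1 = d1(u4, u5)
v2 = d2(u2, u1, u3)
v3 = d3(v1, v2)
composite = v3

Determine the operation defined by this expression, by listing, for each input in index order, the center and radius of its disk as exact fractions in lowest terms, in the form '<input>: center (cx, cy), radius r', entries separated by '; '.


Follow each u-input down from d3: c' goes to c + r*c', radius to r*r'.
input u4: composing its 2 substitution steps yields center (11/20, -3/5), radius 1/45
input u5: composing its 2 substitution steps yields center (2/5, -9/20), radius 1/50
input u2: composing its 2 substitution steps yields center (-1/2, -1/2), radius 1/56
input u1: composing its 2 substitution steps yields center (-9/16, -7/16), radius 1/56
input u3: composing its 2 substitution steps yields center (-7/16, -1/2), radius 1/40

u1: center (-9/16, -7/16), radius 1/56; u2: center (-1/2, -1/2), radius 1/56; u3: center (-7/16, -1/2), radius 1/40; u4: center (11/20, -3/5), radius 1/45; u5: center (2/5, -9/20), radius 1/50


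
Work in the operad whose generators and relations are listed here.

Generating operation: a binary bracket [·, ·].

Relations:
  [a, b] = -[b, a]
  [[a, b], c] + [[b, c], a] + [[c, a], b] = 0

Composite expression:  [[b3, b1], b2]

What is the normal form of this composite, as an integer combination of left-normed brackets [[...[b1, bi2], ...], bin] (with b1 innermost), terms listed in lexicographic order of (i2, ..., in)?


-[[b1, b3], b2]

Skip Jacobi rewriting: expand, keep b1-initial words, read off terms.
Composite bracket: [[b3, b1], b2]
Applying ab - ba throughout gives 4 signed words (2^2 = 4).
Coefficients come from the b1-initial words:
  from b1b3b2, sign -1: term -[[b1, b3], b2]


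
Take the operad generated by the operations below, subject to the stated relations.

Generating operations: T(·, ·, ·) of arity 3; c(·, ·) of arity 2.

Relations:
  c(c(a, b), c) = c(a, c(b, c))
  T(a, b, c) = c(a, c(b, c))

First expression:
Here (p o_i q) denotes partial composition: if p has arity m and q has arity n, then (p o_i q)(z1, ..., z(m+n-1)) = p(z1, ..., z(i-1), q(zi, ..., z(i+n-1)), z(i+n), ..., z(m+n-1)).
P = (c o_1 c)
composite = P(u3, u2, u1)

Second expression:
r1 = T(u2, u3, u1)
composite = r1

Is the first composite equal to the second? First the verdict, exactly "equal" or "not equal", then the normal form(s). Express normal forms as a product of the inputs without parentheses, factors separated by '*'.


not equal; the first gives u3 * u2 * u1 and the second u2 * u3 * u1

In normal form, the first expression is u3 * u2 * u1
In normal form, the second expression is u2 * u3 * u1
Different reductions; not equal.


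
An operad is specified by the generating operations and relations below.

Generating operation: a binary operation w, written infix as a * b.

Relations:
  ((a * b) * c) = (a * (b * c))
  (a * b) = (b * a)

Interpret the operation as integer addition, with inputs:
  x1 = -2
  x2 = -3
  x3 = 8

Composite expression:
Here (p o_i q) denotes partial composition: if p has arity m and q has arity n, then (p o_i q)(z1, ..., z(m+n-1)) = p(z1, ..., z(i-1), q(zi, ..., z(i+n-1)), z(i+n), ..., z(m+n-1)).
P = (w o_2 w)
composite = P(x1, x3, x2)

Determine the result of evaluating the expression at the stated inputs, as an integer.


3

(x3 * x2) = 5
(x1 * (x3 * x2)) = 3


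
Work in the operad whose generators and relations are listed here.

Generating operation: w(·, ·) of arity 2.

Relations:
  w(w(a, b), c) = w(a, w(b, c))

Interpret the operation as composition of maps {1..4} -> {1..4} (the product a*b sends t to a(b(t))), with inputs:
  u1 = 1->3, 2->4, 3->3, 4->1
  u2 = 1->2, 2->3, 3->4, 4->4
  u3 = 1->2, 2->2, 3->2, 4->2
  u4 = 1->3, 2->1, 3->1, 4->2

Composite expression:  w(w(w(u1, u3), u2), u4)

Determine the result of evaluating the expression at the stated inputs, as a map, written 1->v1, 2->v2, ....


1->4, 2->4, 3->4, 4->4

w(u1, u3) = 1->4, 2->4, 3->4, 4->4
w(w(u1, u3), u2) = 1->4, 2->4, 3->4, 4->4
w(w(w(u1, u3), u2), u4) = 1->4, 2->4, 3->4, 4->4


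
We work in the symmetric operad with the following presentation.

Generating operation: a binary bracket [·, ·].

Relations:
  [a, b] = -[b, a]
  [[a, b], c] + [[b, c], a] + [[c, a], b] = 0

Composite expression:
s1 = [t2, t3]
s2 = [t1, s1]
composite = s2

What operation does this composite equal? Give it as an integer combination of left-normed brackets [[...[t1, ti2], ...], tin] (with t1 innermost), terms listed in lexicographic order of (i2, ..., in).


Skip Jacobi rewriting: expand, keep t1-initial words, read off terms.
Composite bracket: [t1, [t2, t3]]
Expanding via [a, b] = ab - ba: 4 signed words (2^2 = 4).
The t1-initial words carry the normal form:
  word t1t2t3 has sign +1, contributing +[[t1, t2], t3]
  word t1t3t2 has sign -1, contributing -[[t1, t3], t2]

[[t1, t2], t3] - [[t1, t3], t2]


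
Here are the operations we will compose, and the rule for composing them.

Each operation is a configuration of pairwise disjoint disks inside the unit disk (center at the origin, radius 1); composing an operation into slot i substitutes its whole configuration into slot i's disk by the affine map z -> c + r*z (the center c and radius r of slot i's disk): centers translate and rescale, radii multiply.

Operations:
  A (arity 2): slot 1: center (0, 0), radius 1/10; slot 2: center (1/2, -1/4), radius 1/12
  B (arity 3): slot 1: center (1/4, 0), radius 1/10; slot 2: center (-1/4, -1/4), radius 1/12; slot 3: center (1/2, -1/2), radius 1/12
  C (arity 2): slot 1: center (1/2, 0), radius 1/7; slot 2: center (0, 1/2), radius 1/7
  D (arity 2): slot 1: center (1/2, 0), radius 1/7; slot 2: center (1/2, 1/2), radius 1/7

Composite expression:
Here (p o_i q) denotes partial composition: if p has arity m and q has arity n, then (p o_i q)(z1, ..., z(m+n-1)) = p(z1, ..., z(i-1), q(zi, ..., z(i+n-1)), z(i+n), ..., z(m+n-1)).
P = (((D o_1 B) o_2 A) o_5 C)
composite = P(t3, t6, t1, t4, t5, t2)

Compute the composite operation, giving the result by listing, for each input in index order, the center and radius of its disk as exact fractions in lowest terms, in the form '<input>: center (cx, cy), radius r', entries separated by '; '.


t1: center (79/168, -13/336), radius 1/1008; t2: center (1/2, 4/7), radius 1/49; t3: center (15/28, 0), radius 1/70; t4: center (4/7, -1/14), radius 1/84; t5: center (4/7, 1/2), radius 1/49; t6: center (13/28, -1/28), radius 1/840

Only the slot chain above each t matters under D; compose those maps.
for t3, the 2-step affine chain lands on center (15/28, 0), radius 1/70
for t6, the 3-step affine chain lands on center (13/28, -1/28), radius 1/840
for t1, the 3-step affine chain lands on center (79/168, -13/336), radius 1/1008
for t4, the 2-step affine chain lands on center (4/7, -1/14), radius 1/84
for t5, the 2-step affine chain lands on center (4/7, 1/2), radius 1/49
for t2, the 2-step affine chain lands on center (1/2, 4/7), radius 1/49


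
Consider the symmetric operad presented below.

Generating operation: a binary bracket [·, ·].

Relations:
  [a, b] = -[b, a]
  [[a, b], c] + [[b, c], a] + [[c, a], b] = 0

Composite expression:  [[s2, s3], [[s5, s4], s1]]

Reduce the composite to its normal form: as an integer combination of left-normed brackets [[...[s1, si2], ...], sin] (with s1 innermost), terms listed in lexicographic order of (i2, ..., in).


In the tensor algebra, words opening s1 carry the s1-anchored form.
Composite bracket: [[s2, s3], [[s5, s4], s1]]
Under [a, b] = ab - ba we get 16 signed associative words (2^4 = 16).
Keep just the words that open with s1:
  the word s1s4s5s2s3 carries sign -1 and contributes -[[[[s1, s4], s5], s2], s3]
  the word s1s4s5s3s2 carries sign +1 and contributes +[[[[s1, s4], s5], s3], s2]
  the word s1s5s4s2s3 carries sign +1 and contributes +[[[[s1, s5], s4], s2], s3]
  the word s1s5s4s3s2 carries sign -1 and contributes -[[[[s1, s5], s4], s3], s2]

-[[[[s1, s4], s5], s2], s3] + [[[[s1, s4], s5], s3], s2] + [[[[s1, s5], s4], s2], s3] - [[[[s1, s5], s4], s3], s2]


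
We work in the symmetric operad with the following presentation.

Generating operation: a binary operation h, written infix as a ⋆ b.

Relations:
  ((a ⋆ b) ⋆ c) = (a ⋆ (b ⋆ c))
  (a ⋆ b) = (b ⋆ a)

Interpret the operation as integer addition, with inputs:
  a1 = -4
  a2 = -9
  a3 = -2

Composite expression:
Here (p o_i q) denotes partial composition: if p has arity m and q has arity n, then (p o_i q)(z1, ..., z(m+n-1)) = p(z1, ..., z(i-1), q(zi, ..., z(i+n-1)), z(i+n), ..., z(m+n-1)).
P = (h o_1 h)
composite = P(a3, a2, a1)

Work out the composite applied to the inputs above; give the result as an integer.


(a3 ⋆ a2) = -11
((a3 ⋆ a2) ⋆ a1) = -15

-15


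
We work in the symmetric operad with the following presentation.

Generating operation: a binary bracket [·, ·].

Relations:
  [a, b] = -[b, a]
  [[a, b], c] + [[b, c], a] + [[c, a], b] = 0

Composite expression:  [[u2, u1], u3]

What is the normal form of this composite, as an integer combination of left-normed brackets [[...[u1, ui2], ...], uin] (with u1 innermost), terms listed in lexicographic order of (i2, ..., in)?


-[[u1, u2], u3]

Antisymmetry and Jacobi reduce to u1-anchored left-normed brackets.
Composite bracket: [[u2, u1], u3]
Full expansion: 4 signed words from ab - ba (2^2 = 4).
Keep just the words that open with u1:
  word u1u2u3 has sign -1, contributing -[[u1, u2], u3]


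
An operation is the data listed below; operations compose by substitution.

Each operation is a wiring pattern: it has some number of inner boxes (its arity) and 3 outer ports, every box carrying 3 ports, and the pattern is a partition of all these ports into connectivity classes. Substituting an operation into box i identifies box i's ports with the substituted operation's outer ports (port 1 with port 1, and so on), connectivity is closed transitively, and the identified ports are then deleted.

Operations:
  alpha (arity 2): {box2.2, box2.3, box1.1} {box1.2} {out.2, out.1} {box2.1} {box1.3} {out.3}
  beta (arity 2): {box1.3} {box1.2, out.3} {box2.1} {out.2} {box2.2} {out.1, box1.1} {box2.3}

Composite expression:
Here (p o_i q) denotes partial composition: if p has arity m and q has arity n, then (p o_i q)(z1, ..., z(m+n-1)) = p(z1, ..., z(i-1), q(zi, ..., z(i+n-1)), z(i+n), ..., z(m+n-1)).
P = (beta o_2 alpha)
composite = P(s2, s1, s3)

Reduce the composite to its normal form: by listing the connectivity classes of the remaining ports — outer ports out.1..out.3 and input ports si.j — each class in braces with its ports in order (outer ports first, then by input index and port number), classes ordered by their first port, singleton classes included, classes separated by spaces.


Reachability decides: close wires over beta-identified ports.
composing alpha on (s1, s3), with out.j its own outer ports: {out.1, out.2} {out.3} {s1.1, s3.2, s3.3} {s1.2} {s1.3} {s3.1}
composing beta on (s2, s1, s3), with out.j its own outer ports: {out.1, s2.1} {out.2} {out.3, s2.2} {s1.1, s3.2, s3.3} {s1.2} {s1.3} {s2.3} {s3.1}

{out.1, s2.1} {out.2} {out.3, s2.2} {s1.1, s3.2, s3.3} {s1.2} {s1.3} {s2.3} {s3.1}


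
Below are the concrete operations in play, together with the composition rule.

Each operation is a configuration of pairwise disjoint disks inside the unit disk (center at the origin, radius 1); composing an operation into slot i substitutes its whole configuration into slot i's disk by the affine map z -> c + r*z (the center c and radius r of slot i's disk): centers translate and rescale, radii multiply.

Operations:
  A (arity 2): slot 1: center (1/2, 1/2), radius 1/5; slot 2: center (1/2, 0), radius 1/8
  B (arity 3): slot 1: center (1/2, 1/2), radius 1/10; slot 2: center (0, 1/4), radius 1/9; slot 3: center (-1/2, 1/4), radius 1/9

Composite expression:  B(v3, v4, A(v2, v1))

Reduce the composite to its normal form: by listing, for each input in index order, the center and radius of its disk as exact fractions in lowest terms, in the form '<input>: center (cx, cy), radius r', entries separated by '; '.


v1: center (-4/9, 1/4), radius 1/72; v2: center (-4/9, 11/36), radius 1/45; v3: center (1/2, 1/2), radius 1/10; v4: center (0, 1/4), radius 1/9

Each v-disk chains the slot maps above it in B; radii multiply.
for v3, the 1-step affine chain lands on center (1/2, 1/2), radius 1/10
for v4, the 1-step affine chain lands on center (0, 1/4), radius 1/9
for v2, the 2-step affine chain lands on center (-4/9, 11/36), radius 1/45
for v1, the 2-step affine chain lands on center (-4/9, 1/4), radius 1/72


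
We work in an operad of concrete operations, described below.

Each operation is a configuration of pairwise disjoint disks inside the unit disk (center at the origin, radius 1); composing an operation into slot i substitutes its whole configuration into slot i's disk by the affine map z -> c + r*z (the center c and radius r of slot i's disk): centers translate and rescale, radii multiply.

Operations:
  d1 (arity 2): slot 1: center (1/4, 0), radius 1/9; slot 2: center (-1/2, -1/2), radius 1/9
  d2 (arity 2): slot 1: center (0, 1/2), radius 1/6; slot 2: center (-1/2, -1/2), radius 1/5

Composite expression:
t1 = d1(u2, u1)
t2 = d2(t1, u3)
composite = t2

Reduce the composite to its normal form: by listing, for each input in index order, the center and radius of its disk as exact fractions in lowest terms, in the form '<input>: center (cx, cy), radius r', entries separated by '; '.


u1: center (-1/12, 5/12), radius 1/54; u2: center (1/24, 1/2), radius 1/54; u3: center (-1/2, -1/2), radius 1/5

Only the slot chain above each u matters under d2; compose those maps.
u2: after 2 affine steps, its disk has center (1/24, 1/2), radius 1/54
u1: after 2 affine steps, its disk has center (-1/12, 5/12), radius 1/54
u3: after 1 affine step, its disk has center (-1/2, -1/2), radius 1/5


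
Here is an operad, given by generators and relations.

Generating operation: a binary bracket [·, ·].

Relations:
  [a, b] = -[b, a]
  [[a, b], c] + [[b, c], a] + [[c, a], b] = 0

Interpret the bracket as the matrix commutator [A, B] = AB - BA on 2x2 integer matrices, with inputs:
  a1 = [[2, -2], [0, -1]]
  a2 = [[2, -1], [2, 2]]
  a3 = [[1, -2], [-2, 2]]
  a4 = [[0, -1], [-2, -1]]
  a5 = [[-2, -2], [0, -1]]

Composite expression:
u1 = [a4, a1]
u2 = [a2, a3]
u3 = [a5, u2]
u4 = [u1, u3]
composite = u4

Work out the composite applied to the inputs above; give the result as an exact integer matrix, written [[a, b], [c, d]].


[a4, a1] = [[-4, 1], [-6, 4]]
[a2, a3] = [[6, -1], [-2, -6]]
[a5, [a2, a3]] = [[4, 25], [-2, -4]]
[[a4, a1], [a5, [a2, a3]]] = [[148, -208], [-64, -148]]

[[148, -208], [-64, -148]]


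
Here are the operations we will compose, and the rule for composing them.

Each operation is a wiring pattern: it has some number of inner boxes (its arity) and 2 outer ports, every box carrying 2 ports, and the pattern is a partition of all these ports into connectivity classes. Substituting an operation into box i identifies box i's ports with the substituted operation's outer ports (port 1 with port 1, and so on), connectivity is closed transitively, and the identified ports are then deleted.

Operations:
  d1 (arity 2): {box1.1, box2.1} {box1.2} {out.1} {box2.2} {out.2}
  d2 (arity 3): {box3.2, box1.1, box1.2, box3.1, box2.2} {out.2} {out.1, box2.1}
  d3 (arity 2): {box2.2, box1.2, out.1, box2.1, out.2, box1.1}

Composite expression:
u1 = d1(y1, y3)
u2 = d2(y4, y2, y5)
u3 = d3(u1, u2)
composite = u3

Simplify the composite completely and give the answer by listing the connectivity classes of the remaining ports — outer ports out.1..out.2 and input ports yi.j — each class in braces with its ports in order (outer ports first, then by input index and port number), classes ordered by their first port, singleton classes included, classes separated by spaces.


Treat the ports identified at d3 as solder joints: merge, then drop.
after d1, the pattern on (y1, y3) reads {out.1} {out.2} {y1.1, y3.1} {y1.2} {y3.2} (out.j = its outer ports)
after d2, the pattern on (y4, y2, y5) reads {out.1, y2.1} {out.2} {y2.2, y4.1, y4.2, y5.1, y5.2} (out.j = its outer ports)
after d3, the pattern on (y1, y3, y4, y2, y5) reads {out.1, out.2, y2.1} {y1.1, y3.1} {y1.2} {y2.2, y4.1, y4.2, y5.1, y5.2} {y3.2} (out.j = its outer ports)

{out.1, out.2, y2.1} {y1.1, y3.1} {y1.2} {y2.2, y4.1, y4.2, y5.1, y5.2} {y3.2}


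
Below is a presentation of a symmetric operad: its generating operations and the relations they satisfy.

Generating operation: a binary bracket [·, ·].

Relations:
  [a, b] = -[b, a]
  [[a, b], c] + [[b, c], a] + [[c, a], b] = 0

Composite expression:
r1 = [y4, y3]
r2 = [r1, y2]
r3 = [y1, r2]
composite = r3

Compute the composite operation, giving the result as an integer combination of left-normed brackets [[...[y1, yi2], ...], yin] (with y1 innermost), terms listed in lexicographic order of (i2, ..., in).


[[[y1, y2], y3], y4] - [[[y1, y2], y4], y3] - [[[y1, y3], y4], y2] + [[[y1, y4], y3], y2]

In the tensor algebra, words opening y1 carry the y1-anchored form.
Composite bracket: [y1, [[y4, y3], y2]]
Each bracket splits as ab - ba, giving 8 signed words (2^3 = 8).
Words beginning with y1 determine it all:
  the word y1y2y3y4 carries sign +1 and contributes +[[[y1, y2], y3], y4]
  the word y1y2y4y3 carries sign -1 and contributes -[[[y1, y2], y4], y3]
  the word y1y3y4y2 carries sign -1 and contributes -[[[y1, y3], y4], y2]
  the word y1y4y3y2 carries sign +1 and contributes +[[[y1, y4], y3], y2]


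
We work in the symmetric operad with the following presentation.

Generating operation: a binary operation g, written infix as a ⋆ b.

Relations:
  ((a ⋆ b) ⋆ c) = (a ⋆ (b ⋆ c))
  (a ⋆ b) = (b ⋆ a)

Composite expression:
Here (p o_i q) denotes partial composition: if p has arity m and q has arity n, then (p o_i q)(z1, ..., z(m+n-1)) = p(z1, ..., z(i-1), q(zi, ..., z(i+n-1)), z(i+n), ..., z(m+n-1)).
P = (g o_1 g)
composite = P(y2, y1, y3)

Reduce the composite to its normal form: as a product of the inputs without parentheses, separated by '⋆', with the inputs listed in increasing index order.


y1 ⋆ y2 ⋆ y3

With g associative and commutative, the y-input set is all that matters.
(y2 ⋆ y1) reduces to y2 ⋆ y1
((y2 ⋆ y1) ⋆ y3) reduces to y2 ⋆ y1 ⋆ y3
commutativity sorts the factors: y1 ⋆ y2 ⋆ y3


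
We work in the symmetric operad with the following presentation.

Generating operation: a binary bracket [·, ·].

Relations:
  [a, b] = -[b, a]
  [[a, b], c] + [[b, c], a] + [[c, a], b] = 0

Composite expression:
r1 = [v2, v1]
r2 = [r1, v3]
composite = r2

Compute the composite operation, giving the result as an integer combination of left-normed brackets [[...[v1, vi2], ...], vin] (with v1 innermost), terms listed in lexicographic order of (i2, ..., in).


In the tensor algebra, words opening v1 carry the v1-anchored form.
Composite bracket: [[v2, v1], v3]
Under [a, b] = ab - ba we get 4 signed associative words (2^2 = 4).
Words beginning with v1 determine it all:
  v1v2v3 (sign -1) contributes -[[v1, v2], v3]

-[[v1, v2], v3]


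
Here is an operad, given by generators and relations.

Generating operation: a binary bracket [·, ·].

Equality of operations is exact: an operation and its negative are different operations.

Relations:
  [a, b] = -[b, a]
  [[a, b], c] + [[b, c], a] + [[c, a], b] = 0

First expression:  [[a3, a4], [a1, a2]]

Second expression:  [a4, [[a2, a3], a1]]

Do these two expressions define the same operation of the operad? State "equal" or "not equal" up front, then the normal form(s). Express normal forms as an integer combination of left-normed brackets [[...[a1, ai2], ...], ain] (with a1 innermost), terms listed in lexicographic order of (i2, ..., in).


not equal — first -[[[a1, a2], a3], a4] + [[[a1, a2], a4], a3], second [[[a1, a2], a3], a4] - [[[a1, a3], a2], a4]

Reducing the first expression gives -[[[a1, a2], a3], a4] + [[[a1, a2], a4], a3]
Reducing the second expression gives [[[a1, a2], a3], a4] - [[[a1, a3], a2], a4]
Different reductions; not equal.


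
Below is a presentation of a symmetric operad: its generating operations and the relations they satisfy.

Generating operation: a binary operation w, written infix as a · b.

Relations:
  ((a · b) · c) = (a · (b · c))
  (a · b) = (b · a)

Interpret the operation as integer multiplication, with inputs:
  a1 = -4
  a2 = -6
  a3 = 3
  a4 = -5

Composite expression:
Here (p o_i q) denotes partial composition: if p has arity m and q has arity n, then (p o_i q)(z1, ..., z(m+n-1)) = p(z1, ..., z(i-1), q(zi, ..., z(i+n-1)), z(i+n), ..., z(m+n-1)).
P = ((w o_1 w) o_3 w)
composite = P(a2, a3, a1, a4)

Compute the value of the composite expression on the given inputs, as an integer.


(a2 · a3) = -18
(a1 · a4) = 20
((a2 · a3) · (a1 · a4)) = -360

-360


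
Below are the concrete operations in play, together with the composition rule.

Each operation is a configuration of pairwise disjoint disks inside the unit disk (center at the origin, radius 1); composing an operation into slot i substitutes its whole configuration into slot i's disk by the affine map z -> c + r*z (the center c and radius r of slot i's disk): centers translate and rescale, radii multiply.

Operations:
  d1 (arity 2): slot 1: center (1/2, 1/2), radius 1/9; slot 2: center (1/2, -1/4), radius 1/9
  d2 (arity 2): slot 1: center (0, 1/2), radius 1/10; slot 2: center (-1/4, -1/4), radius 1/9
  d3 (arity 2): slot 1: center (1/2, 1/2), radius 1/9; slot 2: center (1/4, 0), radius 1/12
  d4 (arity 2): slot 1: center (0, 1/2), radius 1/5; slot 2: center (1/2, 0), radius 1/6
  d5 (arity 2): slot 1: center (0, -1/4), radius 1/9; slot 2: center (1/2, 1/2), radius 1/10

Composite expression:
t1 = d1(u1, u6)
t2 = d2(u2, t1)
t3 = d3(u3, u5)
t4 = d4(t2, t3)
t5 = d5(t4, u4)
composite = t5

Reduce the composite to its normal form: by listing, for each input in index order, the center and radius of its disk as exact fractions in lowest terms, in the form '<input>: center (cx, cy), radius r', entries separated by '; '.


u1: center (-7/1620, -161/810), radius 1/3645; u2: center (0, -11/60), radius 1/450; u3: center (7/108, -13/54), radius 1/486; u4: center (1/2, 1/2), radius 1/10; u5: center (13/216, -1/4), radius 1/648; u6: center (-7/1620, -65/324), radius 1/3645

Affine substitution under d5: radii multiply and u-centers shift.
u2 passes through 3 substitutions, ending at center (0, -11/60), radius 1/450
u1 passes through 4 substitutions, ending at center (-7/1620, -161/810), radius 1/3645
u6 passes through 4 substitutions, ending at center (-7/1620, -65/324), radius 1/3645
u3 passes through 3 substitutions, ending at center (7/108, -13/54), radius 1/486
u5 passes through 3 substitutions, ending at center (13/216, -1/4), radius 1/648
u4 passes through 1 substitution, ending at center (1/2, 1/2), radius 1/10
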